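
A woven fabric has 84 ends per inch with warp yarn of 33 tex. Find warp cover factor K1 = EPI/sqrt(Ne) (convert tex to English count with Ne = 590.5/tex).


Formula: K1 = EPI / sqrt(Ne), with Ne = 590.5 / tex_warp
Step 1: Ne = 590.5 / 33 = 17.894
Step 2: sqrt(Ne) = sqrt(17.894) = 4.2301
Step 3: K1 = 84 / 4.2301 = 19.9

19.9


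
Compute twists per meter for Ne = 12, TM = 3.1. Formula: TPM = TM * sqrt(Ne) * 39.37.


Formula: TPM = TM * sqrt(Ne) * 39.37
Step 1: sqrt(Ne) = sqrt(12) = 3.4641
Step 2: TM * sqrt(Ne) = 3.1 * 3.4641 = 10.7387
Step 3: TPM = 10.7387 * 39.37 = 423 twists/m

423 twists/m


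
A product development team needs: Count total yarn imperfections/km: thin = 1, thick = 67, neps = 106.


Formula: Total = thin places + thick places + neps
Total = 1 + 67 + 106
Total = 174 imperfections/km

174 imperfections/km


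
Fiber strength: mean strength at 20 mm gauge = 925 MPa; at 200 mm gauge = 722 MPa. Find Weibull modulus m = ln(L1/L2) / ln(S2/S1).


Formula: m = ln(L1/L2) / ln(S2/S1)
Step 1: ln(L1/L2) = ln(20/200) = -2.30259
Step 2: S2/S1 = 722/925 = 0.78054
Step 3: ln(S2/S1) = ln(0.78054) = -0.24777
Step 4: m = -2.30259 / -0.24777 = 9.29

9.29 (Weibull m)


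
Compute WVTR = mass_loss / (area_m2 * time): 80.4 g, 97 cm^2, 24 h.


Formula: WVTR = mass_loss / (area * time)
Step 1: Convert area: 97 cm^2 = 0.0097 m^2
Step 2: WVTR = 80.4 g / (0.0097 m^2 * 24 h)
Step 3: WVTR = 80.4 / 0.2328 = 345.4 g/m^2/h

345.4 g/m^2/h


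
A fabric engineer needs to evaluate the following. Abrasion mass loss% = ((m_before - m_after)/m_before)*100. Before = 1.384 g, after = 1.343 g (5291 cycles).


Formula: Mass loss% = ((m_before - m_after) / m_before) * 100
Step 1: Mass loss = 1.384 - 1.343 = 0.041 g
Step 2: Ratio = 0.041 / 1.384 = 0.0296243
Step 3: Mass loss% = 0.0296243 * 100 = 2.96243% ≈ 2.96%

2.96%


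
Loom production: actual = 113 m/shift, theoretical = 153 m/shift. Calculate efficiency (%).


Formula: Efficiency% = (Actual output / Theoretical output) * 100
Efficiency% = (113 / 153) * 100
Efficiency% = 0.738562 * 100 = 73.8562% ≈ 73.9%

73.9%


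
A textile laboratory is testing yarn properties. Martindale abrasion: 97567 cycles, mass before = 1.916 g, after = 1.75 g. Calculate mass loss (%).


Formula: Mass loss% = ((m_before - m_after) / m_before) * 100
Step 1: Mass loss = 1.916 - 1.75 = 0.166 g
Step 2: Ratio = 0.166 / 1.916 = 0.0866388
Step 3: Mass loss% = 0.0866388 * 100 = 8.66388% ≈ 8.66%

8.66%


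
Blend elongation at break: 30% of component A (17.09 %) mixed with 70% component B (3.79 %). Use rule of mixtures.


Formula: Blend property = (fraction_A * property_A) + (fraction_B * property_B)
Step 1: Contribution A = 30/100 * 17.09 % = 5.127 %
Step 2: Contribution B = 70/100 * 3.79 % = 2.653 %
Step 3: Blend elongation at break = 5.127 + 2.653 = 7.78 %

7.78 %


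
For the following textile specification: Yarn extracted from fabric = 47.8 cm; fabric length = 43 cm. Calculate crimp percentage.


Formula: Crimp% = ((L_yarn - L_fabric) / L_fabric) * 100
Step 1: Extension = 47.8 - 43 = 4.8 cm
Step 2: Crimp% = (4.8 / 43) * 100
Step 3: Crimp% = 0.111628 * 100 = 11.1628% ≈ 11.2%

11.2%


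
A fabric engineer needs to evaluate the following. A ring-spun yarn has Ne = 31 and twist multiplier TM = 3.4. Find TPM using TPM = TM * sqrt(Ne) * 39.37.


Formula: TPM = TM * sqrt(Ne) * 39.37
Step 1: sqrt(Ne) = sqrt(31) = 5.5678
Step 2: TM * sqrt(Ne) = 3.4 * 5.5678 = 18.9305
Step 3: TPM = 18.9305 * 39.37 = 745 twists/m

745 twists/m


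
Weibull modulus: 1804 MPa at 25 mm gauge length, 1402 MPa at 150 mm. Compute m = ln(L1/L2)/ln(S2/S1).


Formula: m = ln(L1/L2) / ln(S2/S1)
Step 1: ln(L1/L2) = ln(25/150) = -1.79176
Step 2: S2/S1 = 1402/1804 = 0.77716
Step 3: ln(S2/S1) = ln(0.77716) = -0.25211
Step 4: m = -1.79176 / -0.25211 = 7.11

7.11 (Weibull m)


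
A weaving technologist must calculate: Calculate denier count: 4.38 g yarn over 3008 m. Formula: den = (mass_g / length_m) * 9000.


Formula: den = (mass_g / length_m) * 9000
Substituting: den = (4.38 / 3008) * 9000
Intermediate: 4.38 / 3008 = 0.00145612 g/m
den = 0.00145612 * 9000 = 13.1 denier

13.1 denier


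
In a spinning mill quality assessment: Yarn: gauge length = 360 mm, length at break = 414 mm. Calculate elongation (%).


Formula: Elongation (%) = ((L_break - L0) / L0) * 100
Step 1: Extension = 414 - 360 = 54 mm
Step 2: Elongation = (54 / 360) * 100
Step 3: Elongation = 0.15 * 100 = 15.0%

15.0%


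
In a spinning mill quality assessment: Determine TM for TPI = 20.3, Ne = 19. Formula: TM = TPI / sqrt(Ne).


Formula: TM = TPI / sqrt(Ne)
Step 1: sqrt(Ne) = sqrt(19) = 4.3589
Step 2: TM = 20.3 / 4.3589 = 4.66

4.66 TM


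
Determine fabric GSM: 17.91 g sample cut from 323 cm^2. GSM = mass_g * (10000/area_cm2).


Formula: GSM = mass_g / area_m2
Step 1: Convert area: 323 cm^2 = 323 / 10000 = 0.0323 m^2
Step 2: GSM = 17.91 g / 0.0323 m^2 = 554.5 g/m^2

554.5 g/m^2


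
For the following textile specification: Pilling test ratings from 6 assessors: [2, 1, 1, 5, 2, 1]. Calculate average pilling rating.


Formula: Mean = sum / count
Sum = 2 + 1 + 1 + 5 + 2 + 1 = 12
Mean = 12 / 6 = 2.0

2.0


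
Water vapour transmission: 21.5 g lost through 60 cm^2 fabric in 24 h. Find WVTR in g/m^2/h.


Formula: WVTR = mass_loss / (area * time)
Step 1: Convert area: 60 cm^2 = 0.006 m^2
Step 2: WVTR = 21.5 g / (0.006 m^2 * 24 h)
Step 3: WVTR = 21.5 / 0.144 = 149.3 g/m^2/h

149.3 g/m^2/h


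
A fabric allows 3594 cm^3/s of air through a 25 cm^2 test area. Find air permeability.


Formula: Air Permeability = Airflow / Test Area
AP = 3594 cm^3/s / 25 cm^2
AP = 143.8 cm^3/s/cm^2

143.8 cm^3/s/cm^2


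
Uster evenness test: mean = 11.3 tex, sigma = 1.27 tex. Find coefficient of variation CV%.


Formula: CV% = (standard deviation / mean) * 100
Step 1: Ratio = 1.27 / 11.3 = 0.112389
Step 2: CV% = 0.112389 * 100 = 11.2389% ≈ 11.2%

11.2%


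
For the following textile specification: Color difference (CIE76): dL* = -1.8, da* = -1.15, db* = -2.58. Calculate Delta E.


Formula: Delta E = sqrt(dL*^2 + da*^2 + db*^2)
Step 1: dL*^2 = (-1.8)^2 = 3.24
Step 2: da*^2 = (-1.15)^2 = 1.3225
Step 3: db*^2 = (-2.58)^2 = 6.6564
Step 4: Sum = 3.24 + 1.3225 + 6.6564 = 11.2189
Step 5: Delta E = sqrt(11.2189) = 3.35

3.35 Delta E


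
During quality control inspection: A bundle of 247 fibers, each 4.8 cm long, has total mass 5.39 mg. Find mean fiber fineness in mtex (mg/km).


Formula: fineness (mtex) = mass (mg) / total length (km) = (mass_mg / total_length_m) * 1000
Step 1: Convert fiber length: 4.8 cm = 0.048 m
Step 2: Total fiber length = 247 * 0.048 = 11.856 m
Step 3: Linear density = 5.39 mg / 11.856 m = 0.4546 mg/m
Step 4: fineness = 0.4546 * 1000 = 454.6 mtex

454.6 mtex


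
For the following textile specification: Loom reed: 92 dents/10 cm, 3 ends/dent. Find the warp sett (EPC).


Formula: EPC = (dents per 10 cm * ends per dent) / 10
Step 1: Total ends per 10 cm = 92 * 3 = 276
Step 2: EPC = 276 / 10 = 27.6 ends/cm

27.6 ends/cm


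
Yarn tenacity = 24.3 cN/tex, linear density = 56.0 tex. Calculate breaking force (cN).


Formula: Breaking force = Tenacity * Linear density
F = 24.3 cN/tex * 56.0 tex
F = 1360.80 cN

1360.80 cN


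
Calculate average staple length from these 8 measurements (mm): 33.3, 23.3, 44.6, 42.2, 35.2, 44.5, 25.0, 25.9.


Formula: Mean = sum of lengths / count
Sum = 33.3 + 23.3 + 44.6 + 42.2 + 35.2 + 44.5 + 25.0 + 25.9
Sum = 274.0 mm
Mean = 274.0 / 8 = 34.25 mm

34.25 mm


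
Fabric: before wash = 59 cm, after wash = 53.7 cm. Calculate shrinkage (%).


Formula: Shrinkage% = ((L_before - L_after) / L_before) * 100
Step 1: Shrinkage = 59 - 53.7 = 5.3 cm
Step 2: Shrinkage% = (5.3 / 59) * 100
Step 3: Shrinkage% = 0.089831 * 100 = 8.9831% ≈ 9.0%

9.0%


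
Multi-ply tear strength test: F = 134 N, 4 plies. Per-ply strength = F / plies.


Formula: Per-ply strength = Total force / Number of plies
Per-ply = 134 N / 4
Per-ply = 33.5 N

33.5 N


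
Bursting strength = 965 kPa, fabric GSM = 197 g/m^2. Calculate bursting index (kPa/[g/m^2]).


Formula: Bursting Index = Bursting Strength / Fabric GSM
BI = 965 kPa / 197 g/m^2
BI = 4.898 kPa/(g/m^2)

4.898 kPa/(g/m^2)


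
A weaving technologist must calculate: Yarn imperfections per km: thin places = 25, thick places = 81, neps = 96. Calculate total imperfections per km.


Formula: Total = thin places + thick places + neps
Total = 25 + 81 + 96
Total = 202 imperfections/km

202 imperfections/km


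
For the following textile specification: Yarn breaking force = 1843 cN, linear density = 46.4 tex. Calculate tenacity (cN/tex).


Formula: Tenacity = Breaking force / Linear density
Tenacity = 1843 cN / 46.4 tex
Tenacity = 39.72 cN/tex

39.72 cN/tex


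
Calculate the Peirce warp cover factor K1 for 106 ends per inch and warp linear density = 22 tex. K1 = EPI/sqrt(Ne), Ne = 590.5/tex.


Formula: K1 = EPI / sqrt(Ne), with Ne = 590.5 / tex_warp
Step 1: Ne = 590.5 / 22 = 26.841
Step 2: sqrt(Ne) = sqrt(26.841) = 5.1808
Step 3: K1 = 106 / 5.1808 = 20.5

20.5


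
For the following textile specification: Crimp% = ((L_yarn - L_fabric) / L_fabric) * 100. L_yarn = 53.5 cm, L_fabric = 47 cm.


Formula: Crimp% = ((L_yarn - L_fabric) / L_fabric) * 100
Step 1: Extension = 53.5 - 47 = 6.5 cm
Step 2: Crimp% = (6.5 / 47) * 100
Step 3: Crimp% = 0.138298 * 100 = 13.8298% ≈ 13.8%

13.8%


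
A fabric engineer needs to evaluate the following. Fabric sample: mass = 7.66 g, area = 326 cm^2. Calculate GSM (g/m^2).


Formula: GSM = mass_g / area_m2
Step 1: Convert area: 326 cm^2 = 326 / 10000 = 0.0326 m^2
Step 2: GSM = 7.66 g / 0.0326 m^2 = 235.0 g/m^2

235.0 g/m^2


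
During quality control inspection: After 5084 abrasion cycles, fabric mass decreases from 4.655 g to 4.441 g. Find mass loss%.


Formula: Mass loss% = ((m_before - m_after) / m_before) * 100
Step 1: Mass loss = 4.655 - 4.441 = 0.214 g
Step 2: Ratio = 0.214 / 4.655 = 0.0459721
Step 3: Mass loss% = 0.0459721 * 100 = 4.59721% ≈ 4.60%

4.60%


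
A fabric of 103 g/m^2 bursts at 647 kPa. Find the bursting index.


Formula: Bursting Index = Bursting Strength / Fabric GSM
BI = 647 kPa / 103 g/m^2
BI = 6.282 kPa/(g/m^2)

6.282 kPa/(g/m^2)


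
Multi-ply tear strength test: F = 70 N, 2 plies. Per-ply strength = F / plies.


Formula: Per-ply strength = Total force / Number of plies
Per-ply = 70 N / 2
Per-ply = 35 N

35 N


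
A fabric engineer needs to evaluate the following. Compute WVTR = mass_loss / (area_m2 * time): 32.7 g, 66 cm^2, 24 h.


Formula: WVTR = mass_loss / (area * time)
Step 1: Convert area: 66 cm^2 = 0.0066 m^2
Step 2: WVTR = 32.7 g / (0.0066 m^2 * 24 h)
Step 3: WVTR = 32.7 / 0.1584 = 206.4 g/m^2/h

206.4 g/m^2/h


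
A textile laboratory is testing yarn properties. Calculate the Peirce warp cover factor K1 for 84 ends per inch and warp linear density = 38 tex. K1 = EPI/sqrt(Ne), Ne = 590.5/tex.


Formula: K1 = EPI / sqrt(Ne), with Ne = 590.5 / tex_warp
Step 1: Ne = 590.5 / 38 = 15.539
Step 2: sqrt(Ne) = sqrt(15.539) = 3.942
Step 3: K1 = 84 / 3.942 = 21.3

21.3


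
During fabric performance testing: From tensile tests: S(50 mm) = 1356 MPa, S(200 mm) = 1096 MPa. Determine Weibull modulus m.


Formula: m = ln(L1/L2) / ln(S2/S1)
Step 1: ln(L1/L2) = ln(50/200) = -1.38629
Step 2: S2/S1 = 1096/1356 = 0.80826
Step 3: ln(S2/S1) = ln(0.80826) = -0.21287
Step 4: m = -1.38629 / -0.21287 = 6.51

6.51 (Weibull m)


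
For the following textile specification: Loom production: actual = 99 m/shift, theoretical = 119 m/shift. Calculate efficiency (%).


Formula: Efficiency% = (Actual output / Theoretical output) * 100
Efficiency% = (99 / 119) * 100
Efficiency% = 0.831933 * 100 = 83.1933% ≈ 83.2%

83.2%


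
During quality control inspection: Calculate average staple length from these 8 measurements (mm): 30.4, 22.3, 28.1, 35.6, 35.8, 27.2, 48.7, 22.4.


Formula: Mean = sum of lengths / count
Sum = 30.4 + 22.3 + 28.1 + 35.6 + 35.8 + 27.2 + 48.7 + 22.4
Sum = 250.5 mm
Mean = 250.5 / 8 = 31.31 mm

31.31 mm


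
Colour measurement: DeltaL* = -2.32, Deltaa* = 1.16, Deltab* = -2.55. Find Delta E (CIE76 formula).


Formula: Delta E = sqrt(dL*^2 + da*^2 + db*^2)
Step 1: dL*^2 = (-2.32)^2 = 5.3824
Step 2: da*^2 = 1.16^2 = 1.3456
Step 3: db*^2 = (-2.55)^2 = 6.5025
Step 4: Sum = 5.3824 + 1.3456 + 6.5025 = 13.2305
Step 5: Delta E = sqrt(13.2305) = 3.64

3.64 Delta E


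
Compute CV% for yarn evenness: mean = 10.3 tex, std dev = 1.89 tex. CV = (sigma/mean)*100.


Formula: CV% = (standard deviation / mean) * 100
Step 1: Ratio = 1.89 / 10.3 = 0.183495
Step 2: CV% = 0.183495 * 100 = 18.3495% ≈ 18.3%

18.3%


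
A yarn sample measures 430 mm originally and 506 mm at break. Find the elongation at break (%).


Formula: Elongation (%) = ((L_break - L0) / L0) * 100
Step 1: Extension = 506 - 430 = 76 mm
Step 2: Elongation = (76 / 430) * 100
Step 3: Elongation = 0.176744 * 100 = 17.6744% ≈ 17.7%

17.7%


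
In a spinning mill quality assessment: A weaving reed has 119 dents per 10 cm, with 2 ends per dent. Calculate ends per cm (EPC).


Formula: EPC = (dents per 10 cm * ends per dent) / 10
Step 1: Total ends per 10 cm = 119 * 2 = 238
Step 2: EPC = 238 / 10 = 23.8 ends/cm

23.8 ends/cm


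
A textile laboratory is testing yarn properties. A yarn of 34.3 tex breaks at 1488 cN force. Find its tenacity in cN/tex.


Formula: Tenacity = Breaking force / Linear density
Tenacity = 1488 cN / 34.3 tex
Tenacity = 43.38 cN/tex

43.38 cN/tex


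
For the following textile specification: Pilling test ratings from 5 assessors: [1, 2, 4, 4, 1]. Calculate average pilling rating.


Formula: Mean = sum / count
Sum = 1 + 2 + 4 + 4 + 1 = 12
Mean = 12 / 5 = 2.4

2.4


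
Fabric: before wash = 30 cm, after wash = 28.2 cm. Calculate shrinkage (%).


Formula: Shrinkage% = ((L_before - L_after) / L_before) * 100
Step 1: Shrinkage = 30 - 28.2 = 1.8 cm
Step 2: Shrinkage% = (1.8 / 30) * 100
Step 3: Shrinkage% = 0.06 * 100 = 6.0%

6.0%


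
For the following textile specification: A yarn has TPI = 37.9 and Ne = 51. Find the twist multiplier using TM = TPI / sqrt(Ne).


Formula: TM = TPI / sqrt(Ne)
Step 1: sqrt(Ne) = sqrt(51) = 7.1414
Step 2: TM = 37.9 / 7.1414 = 5.31

5.31 TM


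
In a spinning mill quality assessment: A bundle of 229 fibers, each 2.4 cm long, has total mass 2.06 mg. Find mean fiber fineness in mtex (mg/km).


Formula: fineness (mtex) = mass (mg) / total length (km) = (mass_mg / total_length_m) * 1000
Step 1: Convert fiber length: 2.4 cm = 0.024 m
Step 2: Total fiber length = 229 * 0.024 = 5.496 m
Step 3: Linear density = 2.06 mg / 5.496 m = 0.3748 mg/m
Step 4: fineness = 0.3748 * 1000 = 374.8 mtex

374.8 mtex


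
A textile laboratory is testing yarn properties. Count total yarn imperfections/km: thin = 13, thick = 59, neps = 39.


Formula: Total = thin places + thick places + neps
Total = 13 + 59 + 39
Total = 111 imperfections/km

111 imperfections/km


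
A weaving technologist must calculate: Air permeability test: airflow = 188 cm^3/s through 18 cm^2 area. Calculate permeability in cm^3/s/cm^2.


Formula: Air Permeability = Airflow / Test Area
AP = 188 cm^3/s / 18 cm^2
AP = 10.4 cm^3/s/cm^2

10.4 cm^3/s/cm^2


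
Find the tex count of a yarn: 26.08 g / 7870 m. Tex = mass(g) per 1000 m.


Formula: Tex = (mass_g / length_m) * 1000
Substituting: Tex = (26.08 / 7870) * 1000
Intermediate: 26.08 / 7870 = 0.00331385 g/m
Tex = 0.00331385 * 1000 = 3.31 tex

3.31 tex


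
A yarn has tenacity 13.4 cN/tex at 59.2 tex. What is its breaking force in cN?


Formula: Breaking force = Tenacity * Linear density
F = 13.4 cN/tex * 59.2 tex
F = 793.28 cN

793.28 cN


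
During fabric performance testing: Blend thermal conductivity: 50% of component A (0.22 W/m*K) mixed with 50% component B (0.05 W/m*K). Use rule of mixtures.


Formula: Blend property = (fraction_A * property_A) + (fraction_B * property_B)
Step 1: Contribution A = 50/100 * 0.22 W/m*K = 0.11 W/m*K
Step 2: Contribution B = 50/100 * 0.05 W/m*K = 0.025 W/m*K
Step 3: Blend thermal conductivity = 0.11 + 0.025 = 0.135 W/m*K

0.135 W/m*K


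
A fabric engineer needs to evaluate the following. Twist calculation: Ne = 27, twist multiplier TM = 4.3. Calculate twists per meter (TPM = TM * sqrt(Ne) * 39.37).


Formula: TPM = TM * sqrt(Ne) * 39.37
Step 1: sqrt(Ne) = sqrt(27) = 5.1962
Step 2: TM * sqrt(Ne) = 4.3 * 5.1962 = 22.3437
Step 3: TPM = 22.3437 * 39.37 = 880 twists/m

880 twists/m


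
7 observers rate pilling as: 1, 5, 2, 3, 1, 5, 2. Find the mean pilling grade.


Formula: Mean = sum / count
Sum = 1 + 5 + 2 + 3 + 1 + 5 + 2 = 19
Mean = 19 / 7 = 2.7

2.7


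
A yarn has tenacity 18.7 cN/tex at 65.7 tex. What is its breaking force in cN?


Formula: Breaking force = Tenacity * Linear density
F = 18.7 cN/tex * 65.7 tex
F = 1228.59 cN

1228.59 cN


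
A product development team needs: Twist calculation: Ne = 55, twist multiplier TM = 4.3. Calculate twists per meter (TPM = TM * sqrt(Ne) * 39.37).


Formula: TPM = TM * sqrt(Ne) * 39.37
Step 1: sqrt(Ne) = sqrt(55) = 7.4162
Step 2: TM * sqrt(Ne) = 4.3 * 7.4162 = 31.8897
Step 3: TPM = 31.8897 * 39.37 = 1255 twists/m

1255 twists/m


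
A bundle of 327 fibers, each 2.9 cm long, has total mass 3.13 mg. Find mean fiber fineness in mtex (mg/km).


Formula: fineness (mtex) = mass (mg) / total length (km) = (mass_mg / total_length_m) * 1000
Step 1: Convert fiber length: 2.9 cm = 0.029 m
Step 2: Total fiber length = 327 * 0.029 = 9.483 m
Step 3: Linear density = 3.13 mg / 9.483 m = 0.3301 mg/m
Step 4: fineness = 0.3301 * 1000 = 330.1 mtex

330.1 mtex


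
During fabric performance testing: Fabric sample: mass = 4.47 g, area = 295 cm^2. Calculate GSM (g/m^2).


Formula: GSM = mass_g / area_m2
Step 1: Convert area: 295 cm^2 = 295 / 10000 = 0.0295 m^2
Step 2: GSM = 4.47 g / 0.0295 m^2 = 151.5 g/m^2

151.5 g/m^2


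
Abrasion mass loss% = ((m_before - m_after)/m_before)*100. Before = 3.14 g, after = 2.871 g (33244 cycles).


Formula: Mass loss% = ((m_before - m_after) / m_before) * 100
Step 1: Mass loss = 3.14 - 2.871 = 0.269 g
Step 2: Ratio = 0.269 / 3.14 = 0.0856688
Step 3: Mass loss% = 0.0856688 * 100 = 8.56688% ≈ 8.57%

8.57%


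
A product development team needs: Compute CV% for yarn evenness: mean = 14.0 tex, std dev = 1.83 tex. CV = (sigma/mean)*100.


Formula: CV% = (standard deviation / mean) * 100
Step 1: Ratio = 1.83 / 14.0 = 0.130714
Step 2: CV% = 0.130714 * 100 = 13.0714% ≈ 13.1%

13.1%


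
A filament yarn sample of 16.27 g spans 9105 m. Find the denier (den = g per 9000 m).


Formula: den = (mass_g / length_m) * 9000
Substituting: den = (16.27 / 9105) * 9000
Intermediate: 16.27 / 9105 = 0.00178693 g/m
den = 0.00178693 * 9000 = 16.1 denier

16.1 denier


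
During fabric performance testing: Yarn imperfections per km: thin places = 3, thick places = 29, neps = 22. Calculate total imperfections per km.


Formula: Total = thin places + thick places + neps
Total = 3 + 29 + 22
Total = 54 imperfections/km

54 imperfections/km


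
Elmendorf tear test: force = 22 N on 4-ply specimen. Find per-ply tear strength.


Formula: Per-ply strength = Total force / Number of plies
Per-ply = 22 N / 4
Per-ply = 5.5 N

5.5 N


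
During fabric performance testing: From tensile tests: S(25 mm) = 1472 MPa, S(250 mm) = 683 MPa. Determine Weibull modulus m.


Formula: m = ln(L1/L2) / ln(S2/S1)
Step 1: ln(L1/L2) = ln(25/250) = -2.30259
Step 2: S2/S1 = 683/1472 = 0.46399
Step 3: ln(S2/S1) = ln(0.46399) = -0.76789
Step 4: m = -2.30259 / -0.76789 = 3.00

3.00 (Weibull m)


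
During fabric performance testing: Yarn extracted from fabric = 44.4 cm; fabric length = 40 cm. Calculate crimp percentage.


Formula: Crimp% = ((L_yarn - L_fabric) / L_fabric) * 100
Step 1: Extension = 44.4 - 40 = 4.4 cm
Step 2: Crimp% = (4.4 / 40) * 100
Step 3: Crimp% = 0.11 * 100 = 11.0%

11.0%


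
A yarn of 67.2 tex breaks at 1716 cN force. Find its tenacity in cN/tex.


Formula: Tenacity = Breaking force / Linear density
Tenacity = 1716 cN / 67.2 tex
Tenacity = 25.54 cN/tex

25.54 cN/tex


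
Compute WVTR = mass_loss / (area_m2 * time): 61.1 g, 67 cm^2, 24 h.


Formula: WVTR = mass_loss / (area * time)
Step 1: Convert area: 67 cm^2 = 0.0067 m^2
Step 2: WVTR = 61.1 g / (0.0067 m^2 * 24 h)
Step 3: WVTR = 61.1 / 0.1608 = 380.0 g/m^2/h

380.0 g/m^2/h


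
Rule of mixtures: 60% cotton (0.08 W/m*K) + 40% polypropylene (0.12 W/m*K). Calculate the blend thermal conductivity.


Formula: Blend property = (fraction_A * property_A) + (fraction_B * property_B)
Step 1: Contribution A = 60/100 * 0.08 W/m*K = 0.048 W/m*K
Step 2: Contribution B = 40/100 * 0.12 W/m*K = 0.048 W/m*K
Step 3: Blend thermal conductivity = 0.048 + 0.048 = 0.096 W/m*K

0.096 W/m*K


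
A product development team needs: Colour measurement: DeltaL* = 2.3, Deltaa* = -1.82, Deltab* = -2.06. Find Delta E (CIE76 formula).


Formula: Delta E = sqrt(dL*^2 + da*^2 + db*^2)
Step 1: dL*^2 = 2.3^2 = 5.29
Step 2: da*^2 = (-1.82)^2 = 3.3124
Step 3: db*^2 = (-2.06)^2 = 4.2436
Step 4: Sum = 5.29 + 3.3124 + 4.2436 = 12.846
Step 5: Delta E = sqrt(12.846) = 3.58

3.58 Delta E


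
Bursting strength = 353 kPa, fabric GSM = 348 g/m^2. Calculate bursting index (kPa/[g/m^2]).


Formula: Bursting Index = Bursting Strength / Fabric GSM
BI = 353 kPa / 348 g/m^2
BI = 1.014 kPa/(g/m^2)

1.014 kPa/(g/m^2)


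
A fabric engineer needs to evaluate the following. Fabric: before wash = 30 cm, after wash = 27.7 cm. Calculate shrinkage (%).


Formula: Shrinkage% = ((L_before - L_after) / L_before) * 100
Step 1: Shrinkage = 30 - 27.7 = 2.3 cm
Step 2: Shrinkage% = (2.3 / 30) * 100
Step 3: Shrinkage% = 0.076667 * 100 = 7.6667% ≈ 7.7%

7.7%


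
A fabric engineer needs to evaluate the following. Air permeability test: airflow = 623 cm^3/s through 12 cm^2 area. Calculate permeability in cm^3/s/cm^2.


Formula: Air Permeability = Airflow / Test Area
AP = 623 cm^3/s / 12 cm^2
AP = 51.9 cm^3/s/cm^2

51.9 cm^3/s/cm^2


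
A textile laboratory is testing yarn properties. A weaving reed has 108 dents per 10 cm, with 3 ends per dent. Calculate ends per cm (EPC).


Formula: EPC = (dents per 10 cm * ends per dent) / 10
Step 1: Total ends per 10 cm = 108 * 3 = 324
Step 2: EPC = 324 / 10 = 32.4 ends/cm

32.4 ends/cm


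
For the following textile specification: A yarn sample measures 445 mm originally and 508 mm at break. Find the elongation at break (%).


Formula: Elongation (%) = ((L_break - L0) / L0) * 100
Step 1: Extension = 508 - 445 = 63 mm
Step 2: Elongation = (63 / 445) * 100
Step 3: Elongation = 0.141573 * 100 = 14.1573% ≈ 14.2%

14.2%


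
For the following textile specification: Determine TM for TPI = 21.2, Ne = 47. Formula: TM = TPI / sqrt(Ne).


Formula: TM = TPI / sqrt(Ne)
Step 1: sqrt(Ne) = sqrt(47) = 6.8557
Step 2: TM = 21.2 / 6.8557 = 3.09

3.09 TM


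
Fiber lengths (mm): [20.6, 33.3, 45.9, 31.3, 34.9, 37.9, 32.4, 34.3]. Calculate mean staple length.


Formula: Mean = sum of lengths / count
Sum = 20.6 + 33.3 + 45.9 + 31.3 + 34.9 + 37.9 + 32.4 + 34.3
Sum = 270.6 mm
Mean = 270.6 / 8 = 33.83 mm

33.83 mm


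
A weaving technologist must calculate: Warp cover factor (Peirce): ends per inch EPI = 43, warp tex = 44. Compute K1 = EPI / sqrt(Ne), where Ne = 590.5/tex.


Formula: K1 = EPI / sqrt(Ne), with Ne = 590.5 / tex_warp
Step 1: Ne = 590.5 / 44 = 13.42
Step 2: sqrt(Ne) = sqrt(13.42) = 3.6633
Step 3: K1 = 43 / 3.6633 = 11.7

11.7


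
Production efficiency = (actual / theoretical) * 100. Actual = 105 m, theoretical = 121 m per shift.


Formula: Efficiency% = (Actual output / Theoretical output) * 100
Efficiency% = (105 / 121) * 100
Efficiency% = 0.867769 * 100 = 86.7769% ≈ 86.8%

86.8%


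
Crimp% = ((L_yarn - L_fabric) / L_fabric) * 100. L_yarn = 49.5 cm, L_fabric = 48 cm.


Formula: Crimp% = ((L_yarn - L_fabric) / L_fabric) * 100
Step 1: Extension = 49.5 - 48 = 1.5 cm
Step 2: Crimp% = (1.5 / 48) * 100
Step 3: Crimp% = 0.03125 * 100 = 3.125% ≈ 3.1%

3.1%


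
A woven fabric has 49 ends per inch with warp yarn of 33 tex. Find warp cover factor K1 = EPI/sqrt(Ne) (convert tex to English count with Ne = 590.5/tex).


Formula: K1 = EPI / sqrt(Ne), with Ne = 590.5 / tex_warp
Step 1: Ne = 590.5 / 33 = 17.894
Step 2: sqrt(Ne) = sqrt(17.894) = 4.2301
Step 3: K1 = 49 / 4.2301 = 11.6

11.6


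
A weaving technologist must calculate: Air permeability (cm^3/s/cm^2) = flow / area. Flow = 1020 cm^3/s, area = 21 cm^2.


Formula: Air Permeability = Airflow / Test Area
AP = 1020 cm^3/s / 21 cm^2
AP = 48.6 cm^3/s/cm^2

48.6 cm^3/s/cm^2


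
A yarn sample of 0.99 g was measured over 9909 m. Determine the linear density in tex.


Formula: Tex = (mass_g / length_m) * 1000
Substituting: Tex = (0.99 / 9909) * 1000
Intermediate: 0.99 / 9909 = 0.00009991 g/m
Tex = 0.00009991 * 1000 = 0.10 tex

0.10 tex


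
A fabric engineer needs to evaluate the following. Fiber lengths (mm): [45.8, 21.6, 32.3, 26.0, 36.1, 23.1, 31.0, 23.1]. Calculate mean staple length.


Formula: Mean = sum of lengths / count
Sum = 45.8 + 21.6 + 32.3 + 26.0 + 36.1 + 23.1 + 31.0 + 23.1
Sum = 239.0 mm
Mean = 239.0 / 8 = 29.88 mm

29.88 mm


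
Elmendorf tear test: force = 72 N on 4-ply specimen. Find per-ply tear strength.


Formula: Per-ply strength = Total force / Number of plies
Per-ply = 72 N / 4
Per-ply = 18 N

18 N


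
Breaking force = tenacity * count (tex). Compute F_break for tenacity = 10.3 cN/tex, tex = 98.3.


Formula: Breaking force = Tenacity * Linear density
F = 10.3 cN/tex * 98.3 tex
F = 1012.49 cN

1012.49 cN


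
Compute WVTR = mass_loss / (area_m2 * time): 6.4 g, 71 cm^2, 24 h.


Formula: WVTR = mass_loss / (area * time)
Step 1: Convert area: 71 cm^2 = 0.0071 m^2
Step 2: WVTR = 6.4 g / (0.0071 m^2 * 24 h)
Step 3: WVTR = 6.4 / 0.1704 = 37.6 g/m^2/h

37.6 g/m^2/h


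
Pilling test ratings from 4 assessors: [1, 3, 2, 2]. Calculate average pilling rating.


Formula: Mean = sum / count
Sum = 1 + 3 + 2 + 2 = 8
Mean = 8 / 4 = 2.0

2.0


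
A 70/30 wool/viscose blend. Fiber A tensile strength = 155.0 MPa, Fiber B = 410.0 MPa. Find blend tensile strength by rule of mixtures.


Formula: Blend property = (fraction_A * property_A) + (fraction_B * property_B)
Step 1: Contribution A = 70/100 * 155.0 MPa = 108.5 MPa
Step 2: Contribution B = 30/100 * 410.0 MPa = 123.0 MPa
Step 3: Blend tensile strength = 108.5 + 123.0 = 231.5 MPa

231.5 MPa


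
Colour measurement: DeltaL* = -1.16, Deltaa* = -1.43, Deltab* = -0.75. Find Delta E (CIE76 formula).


Formula: Delta E = sqrt(dL*^2 + da*^2 + db*^2)
Step 1: dL*^2 = (-1.16)^2 = 1.3456
Step 2: da*^2 = (-1.43)^2 = 2.0449
Step 3: db*^2 = (-0.75)^2 = 0.5625
Step 4: Sum = 1.3456 + 2.0449 + 0.5625 = 3.953
Step 5: Delta E = sqrt(3.953) = 1.99

1.99 Delta E


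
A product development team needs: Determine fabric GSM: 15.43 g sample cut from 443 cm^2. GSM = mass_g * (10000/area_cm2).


Formula: GSM = mass_g / area_m2
Step 1: Convert area: 443 cm^2 = 443 / 10000 = 0.0443 m^2
Step 2: GSM = 15.43 g / 0.0443 m^2 = 348.3 g/m^2

348.3 g/m^2


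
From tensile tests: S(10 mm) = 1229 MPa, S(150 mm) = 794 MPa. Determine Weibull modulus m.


Formula: m = ln(L1/L2) / ln(S2/S1)
Step 1: ln(L1/L2) = ln(10/150) = -2.70805
Step 2: S2/S1 = 794/1229 = 0.64605
Step 3: ln(S2/S1) = ln(0.64605) = -0.43688
Step 4: m = -2.70805 / -0.43688 = 6.20

6.20 (Weibull m)


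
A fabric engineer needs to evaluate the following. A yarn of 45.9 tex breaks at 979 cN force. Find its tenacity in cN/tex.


Formula: Tenacity = Breaking force / Linear density
Tenacity = 979 cN / 45.9 tex
Tenacity = 21.33 cN/tex

21.33 cN/tex


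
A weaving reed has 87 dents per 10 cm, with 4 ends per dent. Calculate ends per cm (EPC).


Formula: EPC = (dents per 10 cm * ends per dent) / 10
Step 1: Total ends per 10 cm = 87 * 4 = 348
Step 2: EPC = 348 / 10 = 34.8 ends/cm

34.8 ends/cm


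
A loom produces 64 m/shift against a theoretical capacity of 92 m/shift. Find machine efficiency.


Formula: Efficiency% = (Actual output / Theoretical output) * 100
Efficiency% = (64 / 92) * 100
Efficiency% = 0.695652 * 100 = 69.5652% ≈ 69.6%

69.6%


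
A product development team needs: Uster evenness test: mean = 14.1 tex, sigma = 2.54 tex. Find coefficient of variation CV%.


Formula: CV% = (standard deviation / mean) * 100
Step 1: Ratio = 2.54 / 14.1 = 0.180142
Step 2: CV% = 0.180142 * 100 = 18.0142% ≈ 18.0%

18.0%


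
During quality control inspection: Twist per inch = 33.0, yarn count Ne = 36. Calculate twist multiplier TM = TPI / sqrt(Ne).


Formula: TM = TPI / sqrt(Ne)
Step 1: sqrt(Ne) = sqrt(36) = 6
Step 2: TM = 33.0 / 6 = 5.50

5.50 TM


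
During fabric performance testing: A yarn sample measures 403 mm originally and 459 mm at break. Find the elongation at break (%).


Formula: Elongation (%) = ((L_break - L0) / L0) * 100
Step 1: Extension = 459 - 403 = 56 mm
Step 2: Elongation = (56 / 403) * 100
Step 3: Elongation = 0.138958 * 100 = 13.8958% ≈ 13.9%

13.9%


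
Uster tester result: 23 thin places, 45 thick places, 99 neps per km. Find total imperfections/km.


Formula: Total = thin places + thick places + neps
Total = 23 + 45 + 99
Total = 167 imperfections/km

167 imperfections/km


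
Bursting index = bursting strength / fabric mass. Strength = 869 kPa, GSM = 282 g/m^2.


Formula: Bursting Index = Bursting Strength / Fabric GSM
BI = 869 kPa / 282 g/m^2
BI = 3.082 kPa/(g/m^2)

3.082 kPa/(g/m^2)


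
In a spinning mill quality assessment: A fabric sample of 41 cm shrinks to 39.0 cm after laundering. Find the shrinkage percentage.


Formula: Shrinkage% = ((L_before - L_after) / L_before) * 100
Step 1: Shrinkage = 41 - 39.0 = 2.0 cm
Step 2: Shrinkage% = (2.0 / 41) * 100
Step 3: Shrinkage% = 0.04878 * 100 = 4.878% ≈ 4.9%

4.9%


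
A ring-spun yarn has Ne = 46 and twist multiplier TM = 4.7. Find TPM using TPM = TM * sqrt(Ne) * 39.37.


Formula: TPM = TM * sqrt(Ne) * 39.37
Step 1: sqrt(Ne) = sqrt(46) = 6.7823
Step 2: TM * sqrt(Ne) = 4.7 * 6.7823 = 31.8768
Step 3: TPM = 31.8768 * 39.37 = 1255 twists/m

1255 twists/m


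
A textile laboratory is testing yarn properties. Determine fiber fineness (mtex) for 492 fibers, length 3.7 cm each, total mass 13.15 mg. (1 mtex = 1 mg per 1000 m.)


Formula: fineness (mtex) = mass (mg) / total length (km) = (mass_mg / total_length_m) * 1000
Step 1: Convert fiber length: 3.7 cm = 0.037 m
Step 2: Total fiber length = 492 * 0.037 = 18.204 m
Step 3: Linear density = 13.15 mg / 18.204 m = 0.7224 mg/m
Step 4: fineness = 0.7224 * 1000 = 722.4 mtex

722.4 mtex


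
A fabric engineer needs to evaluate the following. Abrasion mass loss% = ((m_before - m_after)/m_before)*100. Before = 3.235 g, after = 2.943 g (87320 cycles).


Formula: Mass loss% = ((m_before - m_after) / m_before) * 100
Step 1: Mass loss = 3.235 - 2.943 = 0.292 g
Step 2: Ratio = 0.292 / 3.235 = 0.0902628
Step 3: Mass loss% = 0.0902628 * 100 = 9.02628% ≈ 9.03%

9.03%


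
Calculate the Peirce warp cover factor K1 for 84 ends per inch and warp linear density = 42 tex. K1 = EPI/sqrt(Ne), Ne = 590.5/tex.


Formula: K1 = EPI / sqrt(Ne), with Ne = 590.5 / tex_warp
Step 1: Ne = 590.5 / 42 = 14.06
Step 2: sqrt(Ne) = sqrt(14.06) = 3.7497
Step 3: K1 = 84 / 3.7497 = 22.4

22.4


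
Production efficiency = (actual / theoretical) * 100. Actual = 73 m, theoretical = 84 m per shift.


Formula: Efficiency% = (Actual output / Theoretical output) * 100
Efficiency% = (73 / 84) * 100
Efficiency% = 0.869048 * 100 = 86.9048% ≈ 86.9%

86.9%


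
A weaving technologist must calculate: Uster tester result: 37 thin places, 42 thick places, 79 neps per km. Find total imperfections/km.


Formula: Total = thin places + thick places + neps
Total = 37 + 42 + 79
Total = 158 imperfections/km

158 imperfections/km


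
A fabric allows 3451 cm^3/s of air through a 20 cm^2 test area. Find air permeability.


Formula: Air Permeability = Airflow / Test Area
AP = 3451 cm^3/s / 20 cm^2
AP = 172.6 cm^3/s/cm^2

172.6 cm^3/s/cm^2


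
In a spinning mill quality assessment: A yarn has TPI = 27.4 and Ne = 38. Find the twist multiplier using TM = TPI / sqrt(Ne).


Formula: TM = TPI / sqrt(Ne)
Step 1: sqrt(Ne) = sqrt(38) = 6.1644
Step 2: TM = 27.4 / 6.1644 = 4.44

4.44 TM


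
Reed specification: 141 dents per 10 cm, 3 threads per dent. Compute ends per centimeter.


Formula: EPC = (dents per 10 cm * ends per dent) / 10
Step 1: Total ends per 10 cm = 141 * 3 = 423
Step 2: EPC = 423 / 10 = 42.3 ends/cm

42.3 ends/cm


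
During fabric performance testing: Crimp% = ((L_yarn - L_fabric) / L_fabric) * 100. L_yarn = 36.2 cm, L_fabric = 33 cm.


Formula: Crimp% = ((L_yarn - L_fabric) / L_fabric) * 100
Step 1: Extension = 36.2 - 33 = 3.2 cm
Step 2: Crimp% = (3.2 / 33) * 100
Step 3: Crimp% = 0.09697 * 100 = 9.697% ≈ 9.7%

9.7%


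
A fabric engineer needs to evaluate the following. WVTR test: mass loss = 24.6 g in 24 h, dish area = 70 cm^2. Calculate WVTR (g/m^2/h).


Formula: WVTR = mass_loss / (area * time)
Step 1: Convert area: 70 cm^2 = 0.007 m^2
Step 2: WVTR = 24.6 g / (0.007 m^2 * 24 h)
Step 3: WVTR = 24.6 / 0.168 = 146.4 g/m^2/h

146.4 g/m^2/h


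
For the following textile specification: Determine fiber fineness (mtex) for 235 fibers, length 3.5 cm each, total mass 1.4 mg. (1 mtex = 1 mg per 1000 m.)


Formula: fineness (mtex) = mass (mg) / total length (km) = (mass_mg / total_length_m) * 1000
Step 1: Convert fiber length: 3.5 cm = 0.035 m
Step 2: Total fiber length = 235 * 0.035 = 8.225 m
Step 3: Linear density = 1.4 mg / 8.225 m = 0.1702 mg/m
Step 4: fineness = 0.1702 * 1000 = 170.2 mtex

170.2 mtex


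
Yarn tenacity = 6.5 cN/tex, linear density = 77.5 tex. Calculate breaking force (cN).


Formula: Breaking force = Tenacity * Linear density
F = 6.5 cN/tex * 77.5 tex
F = 503.75 cN

503.75 cN


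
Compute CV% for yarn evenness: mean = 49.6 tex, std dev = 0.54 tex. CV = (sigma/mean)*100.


Formula: CV% = (standard deviation / mean) * 100
Step 1: Ratio = 0.54 / 49.6 = 0.010887
Step 2: CV% = 0.010887 * 100 = 1.0887% ≈ 1.1%

1.1%


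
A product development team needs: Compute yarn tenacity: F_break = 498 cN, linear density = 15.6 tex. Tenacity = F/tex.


Formula: Tenacity = Breaking force / Linear density
Tenacity = 498 cN / 15.6 tex
Tenacity = 31.92 cN/tex

31.92 cN/tex


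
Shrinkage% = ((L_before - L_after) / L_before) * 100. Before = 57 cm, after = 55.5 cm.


Formula: Shrinkage% = ((L_before - L_after) / L_before) * 100
Step 1: Shrinkage = 57 - 55.5 = 1.5 cm
Step 2: Shrinkage% = (1.5 / 57) * 100
Step 3: Shrinkage% = 0.026316 * 100 = 2.6316% ≈ 2.6%

2.6%


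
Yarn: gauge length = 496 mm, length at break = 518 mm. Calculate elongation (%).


Formula: Elongation (%) = ((L_break - L0) / L0) * 100
Step 1: Extension = 518 - 496 = 22 mm
Step 2: Elongation = (22 / 496) * 100
Step 3: Elongation = 0.044355 * 100 = 4.4355% ≈ 4.4%

4.4%


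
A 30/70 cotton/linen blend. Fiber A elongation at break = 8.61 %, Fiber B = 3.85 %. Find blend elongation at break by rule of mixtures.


Formula: Blend property = (fraction_A * property_A) + (fraction_B * property_B)
Step 1: Contribution A = 30/100 * 8.61 % = 2.583 %
Step 2: Contribution B = 70/100 * 3.85 % = 2.695 %
Step 3: Blend elongation at break = 2.583 + 2.695 = 5.278 %

5.278 %


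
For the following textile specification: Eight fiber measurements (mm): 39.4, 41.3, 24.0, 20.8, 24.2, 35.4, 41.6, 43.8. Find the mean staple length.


Formula: Mean = sum of lengths / count
Sum = 39.4 + 41.3 + 24.0 + 20.8 + 24.2 + 35.4 + 41.6 + 43.8
Sum = 270.5 mm
Mean = 270.5 / 8 = 33.81 mm

33.81 mm


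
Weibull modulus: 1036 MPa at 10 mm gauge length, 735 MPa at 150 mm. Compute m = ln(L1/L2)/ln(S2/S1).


Formula: m = ln(L1/L2) / ln(S2/S1)
Step 1: ln(L1/L2) = ln(10/150) = -2.70805
Step 2: S2/S1 = 735/1036 = 0.70946
Step 3: ln(S2/S1) = ln(0.70946) = -0.34325
Step 4: m = -2.70805 / -0.34325 = 7.89

7.89 (Weibull m)


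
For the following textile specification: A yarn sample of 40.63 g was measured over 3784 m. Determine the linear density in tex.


Formula: Tex = (mass_g / length_m) * 1000
Substituting: Tex = (40.63 / 3784) * 1000
Intermediate: 40.63 / 3784 = 0.01073732 g/m
Tex = 0.01073732 * 1000 = 10.74 tex

10.74 tex


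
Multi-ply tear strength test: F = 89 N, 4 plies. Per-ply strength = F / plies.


Formula: Per-ply strength = Total force / Number of plies
Per-ply = 89 N / 4
Per-ply = 22.25 N

22.25 N


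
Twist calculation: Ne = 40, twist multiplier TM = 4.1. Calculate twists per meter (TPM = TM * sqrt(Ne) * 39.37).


Formula: TPM = TM * sqrt(Ne) * 39.37
Step 1: sqrt(Ne) = sqrt(40) = 6.3246
Step 2: TM * sqrt(Ne) = 4.1 * 6.3246 = 25.9309
Step 3: TPM = 25.9309 * 39.37 = 1021 twists/m

1021 twists/m


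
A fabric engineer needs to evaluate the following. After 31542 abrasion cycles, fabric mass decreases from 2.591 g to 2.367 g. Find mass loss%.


Formula: Mass loss% = ((m_before - m_after) / m_before) * 100
Step 1: Mass loss = 2.591 - 2.367 = 0.224 g
Step 2: Ratio = 0.224 / 2.591 = 0.0864531
Step 3: Mass loss% = 0.0864531 * 100 = 8.64531% ≈ 8.65%

8.65%


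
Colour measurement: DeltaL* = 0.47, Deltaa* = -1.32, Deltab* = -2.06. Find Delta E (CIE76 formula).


Formula: Delta E = sqrt(dL*^2 + da*^2 + db*^2)
Step 1: dL*^2 = 0.47^2 = 0.2209
Step 2: da*^2 = (-1.32)^2 = 1.7424
Step 3: db*^2 = (-2.06)^2 = 4.2436
Step 4: Sum = 0.2209 + 1.7424 + 4.2436 = 6.2069
Step 5: Delta E = sqrt(6.2069) = 2.49

2.49 Delta E


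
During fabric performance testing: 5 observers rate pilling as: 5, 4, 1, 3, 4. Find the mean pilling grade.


Formula: Mean = sum / count
Sum = 5 + 4 + 1 + 3 + 4 = 17
Mean = 17 / 5 = 3.4

3.4


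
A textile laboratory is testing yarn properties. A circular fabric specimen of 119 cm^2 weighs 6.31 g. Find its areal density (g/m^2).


Formula: GSM = mass_g / area_m2
Step 1: Convert area: 119 cm^2 = 119 / 10000 = 0.0119 m^2
Step 2: GSM = 6.31 g / 0.0119 m^2 = 530.3 g/m^2

530.3 g/m^2


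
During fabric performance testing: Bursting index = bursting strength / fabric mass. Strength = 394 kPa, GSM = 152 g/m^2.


Formula: Bursting Index = Bursting Strength / Fabric GSM
BI = 394 kPa / 152 g/m^2
BI = 2.592 kPa/(g/m^2)

2.592 kPa/(g/m^2)


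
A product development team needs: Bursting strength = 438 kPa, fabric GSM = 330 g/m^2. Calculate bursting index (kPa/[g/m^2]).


Formula: Bursting Index = Bursting Strength / Fabric GSM
BI = 438 kPa / 330 g/m^2
BI = 1.327 kPa/(g/m^2)

1.327 kPa/(g/m^2)


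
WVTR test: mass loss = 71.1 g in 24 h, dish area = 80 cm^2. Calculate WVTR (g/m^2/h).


Formula: WVTR = mass_loss / (area * time)
Step 1: Convert area: 80 cm^2 = 0.008 m^2
Step 2: WVTR = 71.1 g / (0.008 m^2 * 24 h)
Step 3: WVTR = 71.1 / 0.192 = 370.3 g/m^2/h

370.3 g/m^2/h


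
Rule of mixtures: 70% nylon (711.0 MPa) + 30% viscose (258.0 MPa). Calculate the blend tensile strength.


Formula: Blend property = (fraction_A * property_A) + (fraction_B * property_B)
Step 1: Contribution A = 70/100 * 711.0 MPa = 497.7 MPa
Step 2: Contribution B = 30/100 * 258.0 MPa = 77.4 MPa
Step 3: Blend tensile strength = 497.7 + 77.4 = 575.1 MPa

575.1 MPa


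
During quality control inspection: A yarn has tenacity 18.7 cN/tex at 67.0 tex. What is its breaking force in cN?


Formula: Breaking force = Tenacity * Linear density
F = 18.7 cN/tex * 67.0 tex
F = 1252.90 cN

1252.90 cN


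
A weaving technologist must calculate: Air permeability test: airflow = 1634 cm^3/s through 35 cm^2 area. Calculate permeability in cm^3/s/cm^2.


Formula: Air Permeability = Airflow / Test Area
AP = 1634 cm^3/s / 35 cm^2
AP = 46.7 cm^3/s/cm^2

46.7 cm^3/s/cm^2
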